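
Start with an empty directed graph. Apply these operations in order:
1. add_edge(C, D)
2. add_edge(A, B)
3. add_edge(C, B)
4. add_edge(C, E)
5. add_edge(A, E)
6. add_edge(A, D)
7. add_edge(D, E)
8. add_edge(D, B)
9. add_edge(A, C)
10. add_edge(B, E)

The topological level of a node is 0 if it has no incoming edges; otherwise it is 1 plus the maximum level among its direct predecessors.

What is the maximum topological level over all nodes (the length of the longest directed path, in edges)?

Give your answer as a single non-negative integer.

Answer: 4

Derivation:
Op 1: add_edge(C, D). Edges now: 1
Op 2: add_edge(A, B). Edges now: 2
Op 3: add_edge(C, B). Edges now: 3
Op 4: add_edge(C, E). Edges now: 4
Op 5: add_edge(A, E). Edges now: 5
Op 6: add_edge(A, D). Edges now: 6
Op 7: add_edge(D, E). Edges now: 7
Op 8: add_edge(D, B). Edges now: 8
Op 9: add_edge(A, C). Edges now: 9
Op 10: add_edge(B, E). Edges now: 10
Compute levels (Kahn BFS):
  sources (in-degree 0): A
  process A: level=0
    A->B: in-degree(B)=2, level(B)>=1
    A->C: in-degree(C)=0, level(C)=1, enqueue
    A->D: in-degree(D)=1, level(D)>=1
    A->E: in-degree(E)=3, level(E)>=1
  process C: level=1
    C->B: in-degree(B)=1, level(B)>=2
    C->D: in-degree(D)=0, level(D)=2, enqueue
    C->E: in-degree(E)=2, level(E)>=2
  process D: level=2
    D->B: in-degree(B)=0, level(B)=3, enqueue
    D->E: in-degree(E)=1, level(E)>=3
  process B: level=3
    B->E: in-degree(E)=0, level(E)=4, enqueue
  process E: level=4
All levels: A:0, B:3, C:1, D:2, E:4
max level = 4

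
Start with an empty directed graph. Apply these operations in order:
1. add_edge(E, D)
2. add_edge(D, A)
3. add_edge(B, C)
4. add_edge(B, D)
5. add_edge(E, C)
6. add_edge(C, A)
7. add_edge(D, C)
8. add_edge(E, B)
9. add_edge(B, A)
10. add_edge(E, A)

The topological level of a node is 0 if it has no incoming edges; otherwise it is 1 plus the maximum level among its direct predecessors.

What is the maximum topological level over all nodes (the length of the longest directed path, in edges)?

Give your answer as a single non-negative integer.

Op 1: add_edge(E, D). Edges now: 1
Op 2: add_edge(D, A). Edges now: 2
Op 3: add_edge(B, C). Edges now: 3
Op 4: add_edge(B, D). Edges now: 4
Op 5: add_edge(E, C). Edges now: 5
Op 6: add_edge(C, A). Edges now: 6
Op 7: add_edge(D, C). Edges now: 7
Op 8: add_edge(E, B). Edges now: 8
Op 9: add_edge(B, A). Edges now: 9
Op 10: add_edge(E, A). Edges now: 10
Compute levels (Kahn BFS):
  sources (in-degree 0): E
  process E: level=0
    E->A: in-degree(A)=3, level(A)>=1
    E->B: in-degree(B)=0, level(B)=1, enqueue
    E->C: in-degree(C)=2, level(C)>=1
    E->D: in-degree(D)=1, level(D)>=1
  process B: level=1
    B->A: in-degree(A)=2, level(A)>=2
    B->C: in-degree(C)=1, level(C)>=2
    B->D: in-degree(D)=0, level(D)=2, enqueue
  process D: level=2
    D->A: in-degree(A)=1, level(A)>=3
    D->C: in-degree(C)=0, level(C)=3, enqueue
  process C: level=3
    C->A: in-degree(A)=0, level(A)=4, enqueue
  process A: level=4
All levels: A:4, B:1, C:3, D:2, E:0
max level = 4

Answer: 4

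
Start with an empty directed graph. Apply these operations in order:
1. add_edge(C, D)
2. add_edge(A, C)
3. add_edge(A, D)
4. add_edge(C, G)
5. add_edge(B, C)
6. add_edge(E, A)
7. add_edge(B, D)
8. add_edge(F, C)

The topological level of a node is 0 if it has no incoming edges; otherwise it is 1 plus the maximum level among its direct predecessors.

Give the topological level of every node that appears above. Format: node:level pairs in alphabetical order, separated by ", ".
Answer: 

Op 1: add_edge(C, D). Edges now: 1
Op 2: add_edge(A, C). Edges now: 2
Op 3: add_edge(A, D). Edges now: 3
Op 4: add_edge(C, G). Edges now: 4
Op 5: add_edge(B, C). Edges now: 5
Op 6: add_edge(E, A). Edges now: 6
Op 7: add_edge(B, D). Edges now: 7
Op 8: add_edge(F, C). Edges now: 8
Compute levels (Kahn BFS):
  sources (in-degree 0): B, E, F
  process B: level=0
    B->C: in-degree(C)=2, level(C)>=1
    B->D: in-degree(D)=2, level(D)>=1
  process E: level=0
    E->A: in-degree(A)=0, level(A)=1, enqueue
  process F: level=0
    F->C: in-degree(C)=1, level(C)>=1
  process A: level=1
    A->C: in-degree(C)=0, level(C)=2, enqueue
    A->D: in-degree(D)=1, level(D)>=2
  process C: level=2
    C->D: in-degree(D)=0, level(D)=3, enqueue
    C->G: in-degree(G)=0, level(G)=3, enqueue
  process D: level=3
  process G: level=3
All levels: A:1, B:0, C:2, D:3, E:0, F:0, G:3

Answer: A:1, B:0, C:2, D:3, E:0, F:0, G:3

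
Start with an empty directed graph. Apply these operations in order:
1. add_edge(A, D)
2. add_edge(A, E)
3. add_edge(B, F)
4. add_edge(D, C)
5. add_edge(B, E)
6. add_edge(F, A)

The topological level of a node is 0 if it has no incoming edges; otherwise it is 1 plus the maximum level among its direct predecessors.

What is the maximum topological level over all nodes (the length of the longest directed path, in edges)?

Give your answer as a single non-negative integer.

Op 1: add_edge(A, D). Edges now: 1
Op 2: add_edge(A, E). Edges now: 2
Op 3: add_edge(B, F). Edges now: 3
Op 4: add_edge(D, C). Edges now: 4
Op 5: add_edge(B, E). Edges now: 5
Op 6: add_edge(F, A). Edges now: 6
Compute levels (Kahn BFS):
  sources (in-degree 0): B
  process B: level=0
    B->E: in-degree(E)=1, level(E)>=1
    B->F: in-degree(F)=0, level(F)=1, enqueue
  process F: level=1
    F->A: in-degree(A)=0, level(A)=2, enqueue
  process A: level=2
    A->D: in-degree(D)=0, level(D)=3, enqueue
    A->E: in-degree(E)=0, level(E)=3, enqueue
  process D: level=3
    D->C: in-degree(C)=0, level(C)=4, enqueue
  process E: level=3
  process C: level=4
All levels: A:2, B:0, C:4, D:3, E:3, F:1
max level = 4

Answer: 4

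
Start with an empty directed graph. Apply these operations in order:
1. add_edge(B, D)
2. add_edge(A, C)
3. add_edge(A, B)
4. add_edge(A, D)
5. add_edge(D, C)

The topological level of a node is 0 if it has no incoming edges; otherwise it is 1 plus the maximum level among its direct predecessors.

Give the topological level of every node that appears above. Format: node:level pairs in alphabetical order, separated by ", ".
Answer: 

Op 1: add_edge(B, D). Edges now: 1
Op 2: add_edge(A, C). Edges now: 2
Op 3: add_edge(A, B). Edges now: 3
Op 4: add_edge(A, D). Edges now: 4
Op 5: add_edge(D, C). Edges now: 5
Compute levels (Kahn BFS):
  sources (in-degree 0): A
  process A: level=0
    A->B: in-degree(B)=0, level(B)=1, enqueue
    A->C: in-degree(C)=1, level(C)>=1
    A->D: in-degree(D)=1, level(D)>=1
  process B: level=1
    B->D: in-degree(D)=0, level(D)=2, enqueue
  process D: level=2
    D->C: in-degree(C)=0, level(C)=3, enqueue
  process C: level=3
All levels: A:0, B:1, C:3, D:2

Answer: A:0, B:1, C:3, D:2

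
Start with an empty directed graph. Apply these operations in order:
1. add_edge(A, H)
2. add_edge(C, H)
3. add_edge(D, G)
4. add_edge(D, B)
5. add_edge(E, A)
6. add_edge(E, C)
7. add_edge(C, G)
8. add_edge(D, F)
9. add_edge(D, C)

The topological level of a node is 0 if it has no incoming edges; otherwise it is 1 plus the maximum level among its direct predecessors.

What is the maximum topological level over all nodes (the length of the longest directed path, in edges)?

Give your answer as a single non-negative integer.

Op 1: add_edge(A, H). Edges now: 1
Op 2: add_edge(C, H). Edges now: 2
Op 3: add_edge(D, G). Edges now: 3
Op 4: add_edge(D, B). Edges now: 4
Op 5: add_edge(E, A). Edges now: 5
Op 6: add_edge(E, C). Edges now: 6
Op 7: add_edge(C, G). Edges now: 7
Op 8: add_edge(D, F). Edges now: 8
Op 9: add_edge(D, C). Edges now: 9
Compute levels (Kahn BFS):
  sources (in-degree 0): D, E
  process D: level=0
    D->B: in-degree(B)=0, level(B)=1, enqueue
    D->C: in-degree(C)=1, level(C)>=1
    D->F: in-degree(F)=0, level(F)=1, enqueue
    D->G: in-degree(G)=1, level(G)>=1
  process E: level=0
    E->A: in-degree(A)=0, level(A)=1, enqueue
    E->C: in-degree(C)=0, level(C)=1, enqueue
  process B: level=1
  process F: level=1
  process A: level=1
    A->H: in-degree(H)=1, level(H)>=2
  process C: level=1
    C->G: in-degree(G)=0, level(G)=2, enqueue
    C->H: in-degree(H)=0, level(H)=2, enqueue
  process G: level=2
  process H: level=2
All levels: A:1, B:1, C:1, D:0, E:0, F:1, G:2, H:2
max level = 2

Answer: 2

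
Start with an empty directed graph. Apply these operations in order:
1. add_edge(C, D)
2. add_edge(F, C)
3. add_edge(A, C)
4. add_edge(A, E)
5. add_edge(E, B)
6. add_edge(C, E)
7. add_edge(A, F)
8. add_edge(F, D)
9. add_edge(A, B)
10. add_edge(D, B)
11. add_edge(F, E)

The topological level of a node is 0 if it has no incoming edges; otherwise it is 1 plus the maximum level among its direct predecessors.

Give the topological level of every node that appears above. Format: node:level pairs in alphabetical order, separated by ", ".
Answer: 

Op 1: add_edge(C, D). Edges now: 1
Op 2: add_edge(F, C). Edges now: 2
Op 3: add_edge(A, C). Edges now: 3
Op 4: add_edge(A, E). Edges now: 4
Op 5: add_edge(E, B). Edges now: 5
Op 6: add_edge(C, E). Edges now: 6
Op 7: add_edge(A, F). Edges now: 7
Op 8: add_edge(F, D). Edges now: 8
Op 9: add_edge(A, B). Edges now: 9
Op 10: add_edge(D, B). Edges now: 10
Op 11: add_edge(F, E). Edges now: 11
Compute levels (Kahn BFS):
  sources (in-degree 0): A
  process A: level=0
    A->B: in-degree(B)=2, level(B)>=1
    A->C: in-degree(C)=1, level(C)>=1
    A->E: in-degree(E)=2, level(E)>=1
    A->F: in-degree(F)=0, level(F)=1, enqueue
  process F: level=1
    F->C: in-degree(C)=0, level(C)=2, enqueue
    F->D: in-degree(D)=1, level(D)>=2
    F->E: in-degree(E)=1, level(E)>=2
  process C: level=2
    C->D: in-degree(D)=0, level(D)=3, enqueue
    C->E: in-degree(E)=0, level(E)=3, enqueue
  process D: level=3
    D->B: in-degree(B)=1, level(B)>=4
  process E: level=3
    E->B: in-degree(B)=0, level(B)=4, enqueue
  process B: level=4
All levels: A:0, B:4, C:2, D:3, E:3, F:1

Answer: A:0, B:4, C:2, D:3, E:3, F:1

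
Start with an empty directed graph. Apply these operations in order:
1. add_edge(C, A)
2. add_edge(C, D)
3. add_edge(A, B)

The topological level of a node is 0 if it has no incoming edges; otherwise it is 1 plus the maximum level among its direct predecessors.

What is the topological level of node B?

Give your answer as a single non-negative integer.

Answer: 2

Derivation:
Op 1: add_edge(C, A). Edges now: 1
Op 2: add_edge(C, D). Edges now: 2
Op 3: add_edge(A, B). Edges now: 3
Compute levels (Kahn BFS):
  sources (in-degree 0): C
  process C: level=0
    C->A: in-degree(A)=0, level(A)=1, enqueue
    C->D: in-degree(D)=0, level(D)=1, enqueue
  process A: level=1
    A->B: in-degree(B)=0, level(B)=2, enqueue
  process D: level=1
  process B: level=2
All levels: A:1, B:2, C:0, D:1
level(B) = 2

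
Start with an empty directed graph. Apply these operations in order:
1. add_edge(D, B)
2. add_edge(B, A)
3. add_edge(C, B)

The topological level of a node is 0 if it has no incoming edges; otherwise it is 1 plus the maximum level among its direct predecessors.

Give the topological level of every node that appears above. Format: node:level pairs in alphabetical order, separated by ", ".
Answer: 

Op 1: add_edge(D, B). Edges now: 1
Op 2: add_edge(B, A). Edges now: 2
Op 3: add_edge(C, B). Edges now: 3
Compute levels (Kahn BFS):
  sources (in-degree 0): C, D
  process C: level=0
    C->B: in-degree(B)=1, level(B)>=1
  process D: level=0
    D->B: in-degree(B)=0, level(B)=1, enqueue
  process B: level=1
    B->A: in-degree(A)=0, level(A)=2, enqueue
  process A: level=2
All levels: A:2, B:1, C:0, D:0

Answer: A:2, B:1, C:0, D:0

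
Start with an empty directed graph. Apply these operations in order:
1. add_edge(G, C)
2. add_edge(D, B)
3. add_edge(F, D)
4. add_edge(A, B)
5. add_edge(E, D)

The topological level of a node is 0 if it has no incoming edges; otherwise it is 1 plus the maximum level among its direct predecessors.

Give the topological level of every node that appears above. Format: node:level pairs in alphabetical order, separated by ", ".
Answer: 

Answer: A:0, B:2, C:1, D:1, E:0, F:0, G:0

Derivation:
Op 1: add_edge(G, C). Edges now: 1
Op 2: add_edge(D, B). Edges now: 2
Op 3: add_edge(F, D). Edges now: 3
Op 4: add_edge(A, B). Edges now: 4
Op 5: add_edge(E, D). Edges now: 5
Compute levels (Kahn BFS):
  sources (in-degree 0): A, E, F, G
  process A: level=0
    A->B: in-degree(B)=1, level(B)>=1
  process E: level=0
    E->D: in-degree(D)=1, level(D)>=1
  process F: level=0
    F->D: in-degree(D)=0, level(D)=1, enqueue
  process G: level=0
    G->C: in-degree(C)=0, level(C)=1, enqueue
  process D: level=1
    D->B: in-degree(B)=0, level(B)=2, enqueue
  process C: level=1
  process B: level=2
All levels: A:0, B:2, C:1, D:1, E:0, F:0, G:0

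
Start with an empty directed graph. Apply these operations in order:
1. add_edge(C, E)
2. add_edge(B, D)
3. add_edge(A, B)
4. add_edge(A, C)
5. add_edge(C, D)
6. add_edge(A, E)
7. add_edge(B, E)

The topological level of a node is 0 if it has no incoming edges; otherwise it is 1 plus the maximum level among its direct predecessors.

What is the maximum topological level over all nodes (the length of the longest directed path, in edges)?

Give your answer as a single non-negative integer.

Answer: 2

Derivation:
Op 1: add_edge(C, E). Edges now: 1
Op 2: add_edge(B, D). Edges now: 2
Op 3: add_edge(A, B). Edges now: 3
Op 4: add_edge(A, C). Edges now: 4
Op 5: add_edge(C, D). Edges now: 5
Op 6: add_edge(A, E). Edges now: 6
Op 7: add_edge(B, E). Edges now: 7
Compute levels (Kahn BFS):
  sources (in-degree 0): A
  process A: level=0
    A->B: in-degree(B)=0, level(B)=1, enqueue
    A->C: in-degree(C)=0, level(C)=1, enqueue
    A->E: in-degree(E)=2, level(E)>=1
  process B: level=1
    B->D: in-degree(D)=1, level(D)>=2
    B->E: in-degree(E)=1, level(E)>=2
  process C: level=1
    C->D: in-degree(D)=0, level(D)=2, enqueue
    C->E: in-degree(E)=0, level(E)=2, enqueue
  process D: level=2
  process E: level=2
All levels: A:0, B:1, C:1, D:2, E:2
max level = 2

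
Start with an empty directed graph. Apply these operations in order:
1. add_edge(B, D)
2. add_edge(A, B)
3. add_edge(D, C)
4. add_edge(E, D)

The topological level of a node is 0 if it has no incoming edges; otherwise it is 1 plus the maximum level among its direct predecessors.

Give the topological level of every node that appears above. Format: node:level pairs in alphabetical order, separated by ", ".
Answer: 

Answer: A:0, B:1, C:3, D:2, E:0

Derivation:
Op 1: add_edge(B, D). Edges now: 1
Op 2: add_edge(A, B). Edges now: 2
Op 3: add_edge(D, C). Edges now: 3
Op 4: add_edge(E, D). Edges now: 4
Compute levels (Kahn BFS):
  sources (in-degree 0): A, E
  process A: level=0
    A->B: in-degree(B)=0, level(B)=1, enqueue
  process E: level=0
    E->D: in-degree(D)=1, level(D)>=1
  process B: level=1
    B->D: in-degree(D)=0, level(D)=2, enqueue
  process D: level=2
    D->C: in-degree(C)=0, level(C)=3, enqueue
  process C: level=3
All levels: A:0, B:1, C:3, D:2, E:0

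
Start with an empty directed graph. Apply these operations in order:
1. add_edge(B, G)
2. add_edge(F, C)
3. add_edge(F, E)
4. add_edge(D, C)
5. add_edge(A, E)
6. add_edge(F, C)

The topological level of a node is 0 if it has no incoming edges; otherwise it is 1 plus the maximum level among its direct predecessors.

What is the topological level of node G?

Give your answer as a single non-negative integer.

Answer: 1

Derivation:
Op 1: add_edge(B, G). Edges now: 1
Op 2: add_edge(F, C). Edges now: 2
Op 3: add_edge(F, E). Edges now: 3
Op 4: add_edge(D, C). Edges now: 4
Op 5: add_edge(A, E). Edges now: 5
Op 6: add_edge(F, C) (duplicate, no change). Edges now: 5
Compute levels (Kahn BFS):
  sources (in-degree 0): A, B, D, F
  process A: level=0
    A->E: in-degree(E)=1, level(E)>=1
  process B: level=0
    B->G: in-degree(G)=0, level(G)=1, enqueue
  process D: level=0
    D->C: in-degree(C)=1, level(C)>=1
  process F: level=0
    F->C: in-degree(C)=0, level(C)=1, enqueue
    F->E: in-degree(E)=0, level(E)=1, enqueue
  process G: level=1
  process C: level=1
  process E: level=1
All levels: A:0, B:0, C:1, D:0, E:1, F:0, G:1
level(G) = 1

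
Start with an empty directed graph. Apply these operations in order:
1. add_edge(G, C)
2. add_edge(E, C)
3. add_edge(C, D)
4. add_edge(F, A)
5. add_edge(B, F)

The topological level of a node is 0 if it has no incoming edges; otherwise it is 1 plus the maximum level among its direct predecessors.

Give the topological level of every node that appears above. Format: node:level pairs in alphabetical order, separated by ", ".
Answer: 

Op 1: add_edge(G, C). Edges now: 1
Op 2: add_edge(E, C). Edges now: 2
Op 3: add_edge(C, D). Edges now: 3
Op 4: add_edge(F, A). Edges now: 4
Op 5: add_edge(B, F). Edges now: 5
Compute levels (Kahn BFS):
  sources (in-degree 0): B, E, G
  process B: level=0
    B->F: in-degree(F)=0, level(F)=1, enqueue
  process E: level=0
    E->C: in-degree(C)=1, level(C)>=1
  process G: level=0
    G->C: in-degree(C)=0, level(C)=1, enqueue
  process F: level=1
    F->A: in-degree(A)=0, level(A)=2, enqueue
  process C: level=1
    C->D: in-degree(D)=0, level(D)=2, enqueue
  process A: level=2
  process D: level=2
All levels: A:2, B:0, C:1, D:2, E:0, F:1, G:0

Answer: A:2, B:0, C:1, D:2, E:0, F:1, G:0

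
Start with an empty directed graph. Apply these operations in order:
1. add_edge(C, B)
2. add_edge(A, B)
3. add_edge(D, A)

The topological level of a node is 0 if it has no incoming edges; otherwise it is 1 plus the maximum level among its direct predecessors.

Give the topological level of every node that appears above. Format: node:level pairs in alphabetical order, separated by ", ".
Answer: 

Answer: A:1, B:2, C:0, D:0

Derivation:
Op 1: add_edge(C, B). Edges now: 1
Op 2: add_edge(A, B). Edges now: 2
Op 3: add_edge(D, A). Edges now: 3
Compute levels (Kahn BFS):
  sources (in-degree 0): C, D
  process C: level=0
    C->B: in-degree(B)=1, level(B)>=1
  process D: level=0
    D->A: in-degree(A)=0, level(A)=1, enqueue
  process A: level=1
    A->B: in-degree(B)=0, level(B)=2, enqueue
  process B: level=2
All levels: A:1, B:2, C:0, D:0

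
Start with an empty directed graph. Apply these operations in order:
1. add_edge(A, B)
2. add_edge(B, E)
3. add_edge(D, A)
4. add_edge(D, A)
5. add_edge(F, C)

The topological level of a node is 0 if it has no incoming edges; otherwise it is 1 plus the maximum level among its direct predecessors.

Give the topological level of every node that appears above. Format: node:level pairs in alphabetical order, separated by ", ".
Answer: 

Answer: A:1, B:2, C:1, D:0, E:3, F:0

Derivation:
Op 1: add_edge(A, B). Edges now: 1
Op 2: add_edge(B, E). Edges now: 2
Op 3: add_edge(D, A). Edges now: 3
Op 4: add_edge(D, A) (duplicate, no change). Edges now: 3
Op 5: add_edge(F, C). Edges now: 4
Compute levels (Kahn BFS):
  sources (in-degree 0): D, F
  process D: level=0
    D->A: in-degree(A)=0, level(A)=1, enqueue
  process F: level=0
    F->C: in-degree(C)=0, level(C)=1, enqueue
  process A: level=1
    A->B: in-degree(B)=0, level(B)=2, enqueue
  process C: level=1
  process B: level=2
    B->E: in-degree(E)=0, level(E)=3, enqueue
  process E: level=3
All levels: A:1, B:2, C:1, D:0, E:3, F:0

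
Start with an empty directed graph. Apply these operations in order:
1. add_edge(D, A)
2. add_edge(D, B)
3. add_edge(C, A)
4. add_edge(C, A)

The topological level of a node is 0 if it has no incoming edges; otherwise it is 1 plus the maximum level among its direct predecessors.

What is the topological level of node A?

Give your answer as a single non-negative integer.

Op 1: add_edge(D, A). Edges now: 1
Op 2: add_edge(D, B). Edges now: 2
Op 3: add_edge(C, A). Edges now: 3
Op 4: add_edge(C, A) (duplicate, no change). Edges now: 3
Compute levels (Kahn BFS):
  sources (in-degree 0): C, D
  process C: level=0
    C->A: in-degree(A)=1, level(A)>=1
  process D: level=0
    D->A: in-degree(A)=0, level(A)=1, enqueue
    D->B: in-degree(B)=0, level(B)=1, enqueue
  process A: level=1
  process B: level=1
All levels: A:1, B:1, C:0, D:0
level(A) = 1

Answer: 1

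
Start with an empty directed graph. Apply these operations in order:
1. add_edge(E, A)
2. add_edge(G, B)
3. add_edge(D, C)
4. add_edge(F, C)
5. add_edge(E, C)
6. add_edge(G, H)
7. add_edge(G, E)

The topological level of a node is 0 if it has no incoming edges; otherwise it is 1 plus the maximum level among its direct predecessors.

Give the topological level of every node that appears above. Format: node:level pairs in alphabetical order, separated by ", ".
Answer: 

Op 1: add_edge(E, A). Edges now: 1
Op 2: add_edge(G, B). Edges now: 2
Op 3: add_edge(D, C). Edges now: 3
Op 4: add_edge(F, C). Edges now: 4
Op 5: add_edge(E, C). Edges now: 5
Op 6: add_edge(G, H). Edges now: 6
Op 7: add_edge(G, E). Edges now: 7
Compute levels (Kahn BFS):
  sources (in-degree 0): D, F, G
  process D: level=0
    D->C: in-degree(C)=2, level(C)>=1
  process F: level=0
    F->C: in-degree(C)=1, level(C)>=1
  process G: level=0
    G->B: in-degree(B)=0, level(B)=1, enqueue
    G->E: in-degree(E)=0, level(E)=1, enqueue
    G->H: in-degree(H)=0, level(H)=1, enqueue
  process B: level=1
  process E: level=1
    E->A: in-degree(A)=0, level(A)=2, enqueue
    E->C: in-degree(C)=0, level(C)=2, enqueue
  process H: level=1
  process A: level=2
  process C: level=2
All levels: A:2, B:1, C:2, D:0, E:1, F:0, G:0, H:1

Answer: A:2, B:1, C:2, D:0, E:1, F:0, G:0, H:1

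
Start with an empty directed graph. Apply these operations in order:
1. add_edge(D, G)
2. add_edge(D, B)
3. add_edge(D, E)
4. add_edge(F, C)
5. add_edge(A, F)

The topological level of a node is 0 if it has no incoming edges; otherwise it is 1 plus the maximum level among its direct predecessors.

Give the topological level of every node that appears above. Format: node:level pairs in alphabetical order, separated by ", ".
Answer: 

Op 1: add_edge(D, G). Edges now: 1
Op 2: add_edge(D, B). Edges now: 2
Op 3: add_edge(D, E). Edges now: 3
Op 4: add_edge(F, C). Edges now: 4
Op 5: add_edge(A, F). Edges now: 5
Compute levels (Kahn BFS):
  sources (in-degree 0): A, D
  process A: level=0
    A->F: in-degree(F)=0, level(F)=1, enqueue
  process D: level=0
    D->B: in-degree(B)=0, level(B)=1, enqueue
    D->E: in-degree(E)=0, level(E)=1, enqueue
    D->G: in-degree(G)=0, level(G)=1, enqueue
  process F: level=1
    F->C: in-degree(C)=0, level(C)=2, enqueue
  process B: level=1
  process E: level=1
  process G: level=1
  process C: level=2
All levels: A:0, B:1, C:2, D:0, E:1, F:1, G:1

Answer: A:0, B:1, C:2, D:0, E:1, F:1, G:1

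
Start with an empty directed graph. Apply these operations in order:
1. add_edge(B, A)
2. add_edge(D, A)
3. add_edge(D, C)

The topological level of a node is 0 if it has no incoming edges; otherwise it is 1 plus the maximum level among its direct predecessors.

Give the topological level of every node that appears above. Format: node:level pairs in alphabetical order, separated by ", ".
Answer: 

Answer: A:1, B:0, C:1, D:0

Derivation:
Op 1: add_edge(B, A). Edges now: 1
Op 2: add_edge(D, A). Edges now: 2
Op 3: add_edge(D, C). Edges now: 3
Compute levels (Kahn BFS):
  sources (in-degree 0): B, D
  process B: level=0
    B->A: in-degree(A)=1, level(A)>=1
  process D: level=0
    D->A: in-degree(A)=0, level(A)=1, enqueue
    D->C: in-degree(C)=0, level(C)=1, enqueue
  process A: level=1
  process C: level=1
All levels: A:1, B:0, C:1, D:0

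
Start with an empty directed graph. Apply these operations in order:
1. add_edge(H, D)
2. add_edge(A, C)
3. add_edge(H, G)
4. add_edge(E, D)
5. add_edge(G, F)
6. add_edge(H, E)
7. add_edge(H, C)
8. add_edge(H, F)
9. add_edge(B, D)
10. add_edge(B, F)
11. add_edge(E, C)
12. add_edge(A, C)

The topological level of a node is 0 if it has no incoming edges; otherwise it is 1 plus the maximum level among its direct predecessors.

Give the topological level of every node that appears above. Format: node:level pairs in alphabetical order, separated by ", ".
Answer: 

Op 1: add_edge(H, D). Edges now: 1
Op 2: add_edge(A, C). Edges now: 2
Op 3: add_edge(H, G). Edges now: 3
Op 4: add_edge(E, D). Edges now: 4
Op 5: add_edge(G, F). Edges now: 5
Op 6: add_edge(H, E). Edges now: 6
Op 7: add_edge(H, C). Edges now: 7
Op 8: add_edge(H, F). Edges now: 8
Op 9: add_edge(B, D). Edges now: 9
Op 10: add_edge(B, F). Edges now: 10
Op 11: add_edge(E, C). Edges now: 11
Op 12: add_edge(A, C) (duplicate, no change). Edges now: 11
Compute levels (Kahn BFS):
  sources (in-degree 0): A, B, H
  process A: level=0
    A->C: in-degree(C)=2, level(C)>=1
  process B: level=0
    B->D: in-degree(D)=2, level(D)>=1
    B->F: in-degree(F)=2, level(F)>=1
  process H: level=0
    H->C: in-degree(C)=1, level(C)>=1
    H->D: in-degree(D)=1, level(D)>=1
    H->E: in-degree(E)=0, level(E)=1, enqueue
    H->F: in-degree(F)=1, level(F)>=1
    H->G: in-degree(G)=0, level(G)=1, enqueue
  process E: level=1
    E->C: in-degree(C)=0, level(C)=2, enqueue
    E->D: in-degree(D)=0, level(D)=2, enqueue
  process G: level=1
    G->F: in-degree(F)=0, level(F)=2, enqueue
  process C: level=2
  process D: level=2
  process F: level=2
All levels: A:0, B:0, C:2, D:2, E:1, F:2, G:1, H:0

Answer: A:0, B:0, C:2, D:2, E:1, F:2, G:1, H:0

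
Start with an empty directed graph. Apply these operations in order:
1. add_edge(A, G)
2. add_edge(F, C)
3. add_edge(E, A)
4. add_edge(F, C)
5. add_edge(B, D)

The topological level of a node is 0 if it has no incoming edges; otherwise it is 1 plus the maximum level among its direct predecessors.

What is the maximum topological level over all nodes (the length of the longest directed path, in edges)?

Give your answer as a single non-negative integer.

Answer: 2

Derivation:
Op 1: add_edge(A, G). Edges now: 1
Op 2: add_edge(F, C). Edges now: 2
Op 3: add_edge(E, A). Edges now: 3
Op 4: add_edge(F, C) (duplicate, no change). Edges now: 3
Op 5: add_edge(B, D). Edges now: 4
Compute levels (Kahn BFS):
  sources (in-degree 0): B, E, F
  process B: level=0
    B->D: in-degree(D)=0, level(D)=1, enqueue
  process E: level=0
    E->A: in-degree(A)=0, level(A)=1, enqueue
  process F: level=0
    F->C: in-degree(C)=0, level(C)=1, enqueue
  process D: level=1
  process A: level=1
    A->G: in-degree(G)=0, level(G)=2, enqueue
  process C: level=1
  process G: level=2
All levels: A:1, B:0, C:1, D:1, E:0, F:0, G:2
max level = 2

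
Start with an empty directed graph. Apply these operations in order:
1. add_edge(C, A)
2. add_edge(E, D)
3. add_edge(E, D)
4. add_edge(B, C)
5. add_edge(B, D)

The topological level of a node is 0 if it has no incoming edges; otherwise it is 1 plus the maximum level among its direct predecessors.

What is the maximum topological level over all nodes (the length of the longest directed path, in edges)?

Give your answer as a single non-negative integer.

Answer: 2

Derivation:
Op 1: add_edge(C, A). Edges now: 1
Op 2: add_edge(E, D). Edges now: 2
Op 3: add_edge(E, D) (duplicate, no change). Edges now: 2
Op 4: add_edge(B, C). Edges now: 3
Op 5: add_edge(B, D). Edges now: 4
Compute levels (Kahn BFS):
  sources (in-degree 0): B, E
  process B: level=0
    B->C: in-degree(C)=0, level(C)=1, enqueue
    B->D: in-degree(D)=1, level(D)>=1
  process E: level=0
    E->D: in-degree(D)=0, level(D)=1, enqueue
  process C: level=1
    C->A: in-degree(A)=0, level(A)=2, enqueue
  process D: level=1
  process A: level=2
All levels: A:2, B:0, C:1, D:1, E:0
max level = 2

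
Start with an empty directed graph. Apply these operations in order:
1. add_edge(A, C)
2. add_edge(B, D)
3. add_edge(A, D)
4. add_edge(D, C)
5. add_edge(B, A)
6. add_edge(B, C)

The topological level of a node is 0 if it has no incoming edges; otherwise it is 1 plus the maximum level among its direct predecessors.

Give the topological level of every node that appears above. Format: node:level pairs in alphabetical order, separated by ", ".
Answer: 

Answer: A:1, B:0, C:3, D:2

Derivation:
Op 1: add_edge(A, C). Edges now: 1
Op 2: add_edge(B, D). Edges now: 2
Op 3: add_edge(A, D). Edges now: 3
Op 4: add_edge(D, C). Edges now: 4
Op 5: add_edge(B, A). Edges now: 5
Op 6: add_edge(B, C). Edges now: 6
Compute levels (Kahn BFS):
  sources (in-degree 0): B
  process B: level=0
    B->A: in-degree(A)=0, level(A)=1, enqueue
    B->C: in-degree(C)=2, level(C)>=1
    B->D: in-degree(D)=1, level(D)>=1
  process A: level=1
    A->C: in-degree(C)=1, level(C)>=2
    A->D: in-degree(D)=0, level(D)=2, enqueue
  process D: level=2
    D->C: in-degree(C)=0, level(C)=3, enqueue
  process C: level=3
All levels: A:1, B:0, C:3, D:2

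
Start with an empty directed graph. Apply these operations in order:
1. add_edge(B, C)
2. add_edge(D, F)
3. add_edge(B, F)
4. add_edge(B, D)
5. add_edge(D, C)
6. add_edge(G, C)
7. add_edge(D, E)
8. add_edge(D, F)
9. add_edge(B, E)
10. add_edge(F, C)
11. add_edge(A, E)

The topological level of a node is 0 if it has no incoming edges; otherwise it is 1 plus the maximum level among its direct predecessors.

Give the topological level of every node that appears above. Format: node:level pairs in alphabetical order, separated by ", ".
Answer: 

Op 1: add_edge(B, C). Edges now: 1
Op 2: add_edge(D, F). Edges now: 2
Op 3: add_edge(B, F). Edges now: 3
Op 4: add_edge(B, D). Edges now: 4
Op 5: add_edge(D, C). Edges now: 5
Op 6: add_edge(G, C). Edges now: 6
Op 7: add_edge(D, E). Edges now: 7
Op 8: add_edge(D, F) (duplicate, no change). Edges now: 7
Op 9: add_edge(B, E). Edges now: 8
Op 10: add_edge(F, C). Edges now: 9
Op 11: add_edge(A, E). Edges now: 10
Compute levels (Kahn BFS):
  sources (in-degree 0): A, B, G
  process A: level=0
    A->E: in-degree(E)=2, level(E)>=1
  process B: level=0
    B->C: in-degree(C)=3, level(C)>=1
    B->D: in-degree(D)=0, level(D)=1, enqueue
    B->E: in-degree(E)=1, level(E)>=1
    B->F: in-degree(F)=1, level(F)>=1
  process G: level=0
    G->C: in-degree(C)=2, level(C)>=1
  process D: level=1
    D->C: in-degree(C)=1, level(C)>=2
    D->E: in-degree(E)=0, level(E)=2, enqueue
    D->F: in-degree(F)=0, level(F)=2, enqueue
  process E: level=2
  process F: level=2
    F->C: in-degree(C)=0, level(C)=3, enqueue
  process C: level=3
All levels: A:0, B:0, C:3, D:1, E:2, F:2, G:0

Answer: A:0, B:0, C:3, D:1, E:2, F:2, G:0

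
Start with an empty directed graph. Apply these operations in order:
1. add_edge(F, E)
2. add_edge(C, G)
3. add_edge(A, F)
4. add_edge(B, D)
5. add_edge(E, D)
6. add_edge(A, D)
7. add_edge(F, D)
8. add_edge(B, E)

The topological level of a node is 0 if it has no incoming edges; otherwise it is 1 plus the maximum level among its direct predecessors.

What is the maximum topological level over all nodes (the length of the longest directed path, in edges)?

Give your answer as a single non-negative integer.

Answer: 3

Derivation:
Op 1: add_edge(F, E). Edges now: 1
Op 2: add_edge(C, G). Edges now: 2
Op 3: add_edge(A, F). Edges now: 3
Op 4: add_edge(B, D). Edges now: 4
Op 5: add_edge(E, D). Edges now: 5
Op 6: add_edge(A, D). Edges now: 6
Op 7: add_edge(F, D). Edges now: 7
Op 8: add_edge(B, E). Edges now: 8
Compute levels (Kahn BFS):
  sources (in-degree 0): A, B, C
  process A: level=0
    A->D: in-degree(D)=3, level(D)>=1
    A->F: in-degree(F)=0, level(F)=1, enqueue
  process B: level=0
    B->D: in-degree(D)=2, level(D)>=1
    B->E: in-degree(E)=1, level(E)>=1
  process C: level=0
    C->G: in-degree(G)=0, level(G)=1, enqueue
  process F: level=1
    F->D: in-degree(D)=1, level(D)>=2
    F->E: in-degree(E)=0, level(E)=2, enqueue
  process G: level=1
  process E: level=2
    E->D: in-degree(D)=0, level(D)=3, enqueue
  process D: level=3
All levels: A:0, B:0, C:0, D:3, E:2, F:1, G:1
max level = 3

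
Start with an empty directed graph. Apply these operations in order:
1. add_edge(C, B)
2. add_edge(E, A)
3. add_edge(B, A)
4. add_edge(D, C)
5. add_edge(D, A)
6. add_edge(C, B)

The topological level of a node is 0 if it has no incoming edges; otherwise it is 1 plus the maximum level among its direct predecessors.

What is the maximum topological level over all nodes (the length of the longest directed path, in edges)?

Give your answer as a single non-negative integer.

Answer: 3

Derivation:
Op 1: add_edge(C, B). Edges now: 1
Op 2: add_edge(E, A). Edges now: 2
Op 3: add_edge(B, A). Edges now: 3
Op 4: add_edge(D, C). Edges now: 4
Op 5: add_edge(D, A). Edges now: 5
Op 6: add_edge(C, B) (duplicate, no change). Edges now: 5
Compute levels (Kahn BFS):
  sources (in-degree 0): D, E
  process D: level=0
    D->A: in-degree(A)=2, level(A)>=1
    D->C: in-degree(C)=0, level(C)=1, enqueue
  process E: level=0
    E->A: in-degree(A)=1, level(A)>=1
  process C: level=1
    C->B: in-degree(B)=0, level(B)=2, enqueue
  process B: level=2
    B->A: in-degree(A)=0, level(A)=3, enqueue
  process A: level=3
All levels: A:3, B:2, C:1, D:0, E:0
max level = 3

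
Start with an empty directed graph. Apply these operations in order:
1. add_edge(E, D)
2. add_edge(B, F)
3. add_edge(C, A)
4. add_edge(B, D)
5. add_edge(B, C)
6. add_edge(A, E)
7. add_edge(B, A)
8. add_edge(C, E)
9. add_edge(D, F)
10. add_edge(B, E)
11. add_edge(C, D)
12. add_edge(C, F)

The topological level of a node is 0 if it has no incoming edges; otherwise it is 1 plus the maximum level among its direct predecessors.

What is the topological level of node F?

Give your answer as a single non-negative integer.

Op 1: add_edge(E, D). Edges now: 1
Op 2: add_edge(B, F). Edges now: 2
Op 3: add_edge(C, A). Edges now: 3
Op 4: add_edge(B, D). Edges now: 4
Op 5: add_edge(B, C). Edges now: 5
Op 6: add_edge(A, E). Edges now: 6
Op 7: add_edge(B, A). Edges now: 7
Op 8: add_edge(C, E). Edges now: 8
Op 9: add_edge(D, F). Edges now: 9
Op 10: add_edge(B, E). Edges now: 10
Op 11: add_edge(C, D). Edges now: 11
Op 12: add_edge(C, F). Edges now: 12
Compute levels (Kahn BFS):
  sources (in-degree 0): B
  process B: level=0
    B->A: in-degree(A)=1, level(A)>=1
    B->C: in-degree(C)=0, level(C)=1, enqueue
    B->D: in-degree(D)=2, level(D)>=1
    B->E: in-degree(E)=2, level(E)>=1
    B->F: in-degree(F)=2, level(F)>=1
  process C: level=1
    C->A: in-degree(A)=0, level(A)=2, enqueue
    C->D: in-degree(D)=1, level(D)>=2
    C->E: in-degree(E)=1, level(E)>=2
    C->F: in-degree(F)=1, level(F)>=2
  process A: level=2
    A->E: in-degree(E)=0, level(E)=3, enqueue
  process E: level=3
    E->D: in-degree(D)=0, level(D)=4, enqueue
  process D: level=4
    D->F: in-degree(F)=0, level(F)=5, enqueue
  process F: level=5
All levels: A:2, B:0, C:1, D:4, E:3, F:5
level(F) = 5

Answer: 5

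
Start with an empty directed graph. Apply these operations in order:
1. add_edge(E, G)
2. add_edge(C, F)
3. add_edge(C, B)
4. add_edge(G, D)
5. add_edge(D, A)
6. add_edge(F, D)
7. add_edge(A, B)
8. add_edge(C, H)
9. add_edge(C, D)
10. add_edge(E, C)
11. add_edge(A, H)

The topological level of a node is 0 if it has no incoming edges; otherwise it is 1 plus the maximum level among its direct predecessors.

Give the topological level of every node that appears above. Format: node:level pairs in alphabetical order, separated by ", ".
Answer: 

Answer: A:4, B:5, C:1, D:3, E:0, F:2, G:1, H:5

Derivation:
Op 1: add_edge(E, G). Edges now: 1
Op 2: add_edge(C, F). Edges now: 2
Op 3: add_edge(C, B). Edges now: 3
Op 4: add_edge(G, D). Edges now: 4
Op 5: add_edge(D, A). Edges now: 5
Op 6: add_edge(F, D). Edges now: 6
Op 7: add_edge(A, B). Edges now: 7
Op 8: add_edge(C, H). Edges now: 8
Op 9: add_edge(C, D). Edges now: 9
Op 10: add_edge(E, C). Edges now: 10
Op 11: add_edge(A, H). Edges now: 11
Compute levels (Kahn BFS):
  sources (in-degree 0): E
  process E: level=0
    E->C: in-degree(C)=0, level(C)=1, enqueue
    E->G: in-degree(G)=0, level(G)=1, enqueue
  process C: level=1
    C->B: in-degree(B)=1, level(B)>=2
    C->D: in-degree(D)=2, level(D)>=2
    C->F: in-degree(F)=0, level(F)=2, enqueue
    C->H: in-degree(H)=1, level(H)>=2
  process G: level=1
    G->D: in-degree(D)=1, level(D)>=2
  process F: level=2
    F->D: in-degree(D)=0, level(D)=3, enqueue
  process D: level=3
    D->A: in-degree(A)=0, level(A)=4, enqueue
  process A: level=4
    A->B: in-degree(B)=0, level(B)=5, enqueue
    A->H: in-degree(H)=0, level(H)=5, enqueue
  process B: level=5
  process H: level=5
All levels: A:4, B:5, C:1, D:3, E:0, F:2, G:1, H:5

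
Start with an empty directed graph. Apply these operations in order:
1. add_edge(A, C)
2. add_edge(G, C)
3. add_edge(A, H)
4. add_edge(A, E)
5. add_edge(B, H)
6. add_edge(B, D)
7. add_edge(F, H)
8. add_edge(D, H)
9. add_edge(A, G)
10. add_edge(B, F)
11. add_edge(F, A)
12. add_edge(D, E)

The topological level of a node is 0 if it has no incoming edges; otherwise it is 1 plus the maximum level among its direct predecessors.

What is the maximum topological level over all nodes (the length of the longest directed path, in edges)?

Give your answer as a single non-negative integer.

Answer: 4

Derivation:
Op 1: add_edge(A, C). Edges now: 1
Op 2: add_edge(G, C). Edges now: 2
Op 3: add_edge(A, H). Edges now: 3
Op 4: add_edge(A, E). Edges now: 4
Op 5: add_edge(B, H). Edges now: 5
Op 6: add_edge(B, D). Edges now: 6
Op 7: add_edge(F, H). Edges now: 7
Op 8: add_edge(D, H). Edges now: 8
Op 9: add_edge(A, G). Edges now: 9
Op 10: add_edge(B, F). Edges now: 10
Op 11: add_edge(F, A). Edges now: 11
Op 12: add_edge(D, E). Edges now: 12
Compute levels (Kahn BFS):
  sources (in-degree 0): B
  process B: level=0
    B->D: in-degree(D)=0, level(D)=1, enqueue
    B->F: in-degree(F)=0, level(F)=1, enqueue
    B->H: in-degree(H)=3, level(H)>=1
  process D: level=1
    D->E: in-degree(E)=1, level(E)>=2
    D->H: in-degree(H)=2, level(H)>=2
  process F: level=1
    F->A: in-degree(A)=0, level(A)=2, enqueue
    F->H: in-degree(H)=1, level(H)>=2
  process A: level=2
    A->C: in-degree(C)=1, level(C)>=3
    A->E: in-degree(E)=0, level(E)=3, enqueue
    A->G: in-degree(G)=0, level(G)=3, enqueue
    A->H: in-degree(H)=0, level(H)=3, enqueue
  process E: level=3
  process G: level=3
    G->C: in-degree(C)=0, level(C)=4, enqueue
  process H: level=3
  process C: level=4
All levels: A:2, B:0, C:4, D:1, E:3, F:1, G:3, H:3
max level = 4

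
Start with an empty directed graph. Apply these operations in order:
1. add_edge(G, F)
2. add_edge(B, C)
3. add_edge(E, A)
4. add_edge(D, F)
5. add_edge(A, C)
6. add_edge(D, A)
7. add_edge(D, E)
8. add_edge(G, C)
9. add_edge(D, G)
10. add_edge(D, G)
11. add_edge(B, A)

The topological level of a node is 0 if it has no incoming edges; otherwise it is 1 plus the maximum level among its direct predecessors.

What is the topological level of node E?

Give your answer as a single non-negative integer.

Answer: 1

Derivation:
Op 1: add_edge(G, F). Edges now: 1
Op 2: add_edge(B, C). Edges now: 2
Op 3: add_edge(E, A). Edges now: 3
Op 4: add_edge(D, F). Edges now: 4
Op 5: add_edge(A, C). Edges now: 5
Op 6: add_edge(D, A). Edges now: 6
Op 7: add_edge(D, E). Edges now: 7
Op 8: add_edge(G, C). Edges now: 8
Op 9: add_edge(D, G). Edges now: 9
Op 10: add_edge(D, G) (duplicate, no change). Edges now: 9
Op 11: add_edge(B, A). Edges now: 10
Compute levels (Kahn BFS):
  sources (in-degree 0): B, D
  process B: level=0
    B->A: in-degree(A)=2, level(A)>=1
    B->C: in-degree(C)=2, level(C)>=1
  process D: level=0
    D->A: in-degree(A)=1, level(A)>=1
    D->E: in-degree(E)=0, level(E)=1, enqueue
    D->F: in-degree(F)=1, level(F)>=1
    D->G: in-degree(G)=0, level(G)=1, enqueue
  process E: level=1
    E->A: in-degree(A)=0, level(A)=2, enqueue
  process G: level=1
    G->C: in-degree(C)=1, level(C)>=2
    G->F: in-degree(F)=0, level(F)=2, enqueue
  process A: level=2
    A->C: in-degree(C)=0, level(C)=3, enqueue
  process F: level=2
  process C: level=3
All levels: A:2, B:0, C:3, D:0, E:1, F:2, G:1
level(E) = 1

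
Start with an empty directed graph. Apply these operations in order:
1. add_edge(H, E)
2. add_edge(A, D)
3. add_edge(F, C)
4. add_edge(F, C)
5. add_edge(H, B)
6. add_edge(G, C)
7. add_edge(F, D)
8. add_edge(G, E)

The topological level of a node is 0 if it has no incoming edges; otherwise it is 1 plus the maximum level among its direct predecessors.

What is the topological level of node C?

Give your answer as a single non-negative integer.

Op 1: add_edge(H, E). Edges now: 1
Op 2: add_edge(A, D). Edges now: 2
Op 3: add_edge(F, C). Edges now: 3
Op 4: add_edge(F, C) (duplicate, no change). Edges now: 3
Op 5: add_edge(H, B). Edges now: 4
Op 6: add_edge(G, C). Edges now: 5
Op 7: add_edge(F, D). Edges now: 6
Op 8: add_edge(G, E). Edges now: 7
Compute levels (Kahn BFS):
  sources (in-degree 0): A, F, G, H
  process A: level=0
    A->D: in-degree(D)=1, level(D)>=1
  process F: level=0
    F->C: in-degree(C)=1, level(C)>=1
    F->D: in-degree(D)=0, level(D)=1, enqueue
  process G: level=0
    G->C: in-degree(C)=0, level(C)=1, enqueue
    G->E: in-degree(E)=1, level(E)>=1
  process H: level=0
    H->B: in-degree(B)=0, level(B)=1, enqueue
    H->E: in-degree(E)=0, level(E)=1, enqueue
  process D: level=1
  process C: level=1
  process B: level=1
  process E: level=1
All levels: A:0, B:1, C:1, D:1, E:1, F:0, G:0, H:0
level(C) = 1

Answer: 1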